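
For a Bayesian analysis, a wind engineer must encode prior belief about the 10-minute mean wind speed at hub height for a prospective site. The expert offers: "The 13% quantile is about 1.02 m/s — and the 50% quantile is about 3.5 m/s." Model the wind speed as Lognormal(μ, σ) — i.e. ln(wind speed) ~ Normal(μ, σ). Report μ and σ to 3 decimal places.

μ ≈ 1.253, σ ≈ 1.095

If T ~ Lognormal(μ,σ) then ln T ~ Normal(μ,σ), so the p-quantile of ln T is μ + z_p·σ.
ln(1.02) = 0.0198 and ln(3.5) = 1.253; z_{0.13} = -1.126, z_{0.5} = 0.
σ = (1.253 − 0.0198)/(0 − (-1.126)) = 1.095.
μ = 0.0198 − (-1.126)·1.095 = 1.253.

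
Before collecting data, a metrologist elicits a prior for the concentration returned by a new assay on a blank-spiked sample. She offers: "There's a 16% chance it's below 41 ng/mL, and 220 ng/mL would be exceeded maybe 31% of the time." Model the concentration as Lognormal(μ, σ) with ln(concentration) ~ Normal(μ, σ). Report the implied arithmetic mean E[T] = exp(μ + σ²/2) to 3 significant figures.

E[T] ≈ 237 ng/mL

If T ~ Lognormal(μ,σ) then ln T ~ Normal(μ,σ), so the p-quantile of ln T is μ + z_p·σ.
ln(41) = 3.714 and ln(220) = 5.394; z_{0.16} = -0.9945, z_{0.69} = 0.4959.
σ = (5.394 − 3.714)/(0.4959 − (-0.9945)) = 1.127.
μ = 3.714 − (-0.9945)·1.127 = 4.835.
E[T] = exp(μ + σ²/2) = exp(4.835 + 0.6354) = 237 ng/mL.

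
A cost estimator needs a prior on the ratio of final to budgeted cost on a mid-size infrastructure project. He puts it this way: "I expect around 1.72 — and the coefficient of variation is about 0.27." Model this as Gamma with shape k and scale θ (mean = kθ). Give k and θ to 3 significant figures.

k ≈ 13.7, θ ≈ 0.125

For Gamma(k, scale θ): mean = kθ, variance = kθ², so CV = 1/√k.
CV = 0.27, hence k = 1/CV² = 13.7.
Then θ = mean/k = 1.72/13.7 = 0.125.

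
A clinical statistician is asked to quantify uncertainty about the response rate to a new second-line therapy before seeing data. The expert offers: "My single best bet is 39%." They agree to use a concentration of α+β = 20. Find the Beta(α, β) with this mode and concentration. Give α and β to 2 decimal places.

α = 8.02, β = 11.98

For α,β > 1 the Beta mode is (α−1)/(α+β−2). With α+β = 20, the mode is (α−1)/18.
Set (α−1)/18 = 0.39 → α = 1 + 0.39·18 = 8.02.
β = 20 − α = 11.98.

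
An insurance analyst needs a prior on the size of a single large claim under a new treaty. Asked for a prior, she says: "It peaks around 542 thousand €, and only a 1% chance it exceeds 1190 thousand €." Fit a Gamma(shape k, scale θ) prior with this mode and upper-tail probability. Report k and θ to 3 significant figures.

k ≈ 8.8, θ ≈ 69.5

Gamma(k,θ) with k>1 has mode (k−1)θ, so θ = 542/(k−1).
Need P(X < 1190) = 0.99 with θ tied to k this way. Start at k = 2, θ = 542: P(X<1190) ≈ 0.644.
Too low — raise k to concentrate. Iterating converges to k ≈ 8.8.
Then θ = 542/(8.8−1) ≈ 69.5.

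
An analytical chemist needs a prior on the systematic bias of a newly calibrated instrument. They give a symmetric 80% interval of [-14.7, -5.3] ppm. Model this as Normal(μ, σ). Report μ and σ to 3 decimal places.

A symmetric 80% interval runs μ ± z·σ with z = 1.282.
Half-width = 4.7, so σ = 4.7/1.282 = 3.667.
μ is the interval midpoint, -10.000.

μ = -10.000, σ = 3.667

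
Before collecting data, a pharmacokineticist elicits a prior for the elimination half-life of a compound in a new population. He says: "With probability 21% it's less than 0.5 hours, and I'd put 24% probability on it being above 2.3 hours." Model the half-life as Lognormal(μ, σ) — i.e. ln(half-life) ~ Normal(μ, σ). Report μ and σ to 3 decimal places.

μ ≈ 0.120, σ ≈ 1.009

If T ~ Lognormal(μ,σ) then ln T ~ Normal(μ,σ), so the p-quantile of ln T is μ + z_p·σ.
ln(0.5) = -0.6931 and ln(2.3) = 0.8329; z_{0.21} = -0.8064, z_{0.76} = 0.7063.
σ = (0.8329 − -0.6931)/(0.7063 − (-0.8064)) = 1.009.
μ = -0.6931 − (-0.8064)·1.009 = 0.120.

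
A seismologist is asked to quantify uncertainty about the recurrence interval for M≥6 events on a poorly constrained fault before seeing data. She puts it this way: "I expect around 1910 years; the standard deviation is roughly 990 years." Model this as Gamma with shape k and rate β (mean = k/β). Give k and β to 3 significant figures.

For Gamma(k, rate β): mean = k/β, variance = k/β², so CV = 1/√k.
CV = SD/mean = 990/1910 = 0.5183, hence k = 1/CV² = 3.72.
Then β = k/mean = 3.72/1910 = 0.00195.

k ≈ 3.72, β ≈ 0.00195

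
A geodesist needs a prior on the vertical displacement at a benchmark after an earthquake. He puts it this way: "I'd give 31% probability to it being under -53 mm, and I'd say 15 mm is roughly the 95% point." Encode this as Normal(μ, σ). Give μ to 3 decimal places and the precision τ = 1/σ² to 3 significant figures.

For Normal(μ,σ), the p-quantile is μ + z_p·σ. Here z_{0.31} = -0.4959, z_{0.95} = 1.645.
So -53 = μ − 0.4959σ and 15 = μ + 1.645σ.
Subtracting: σ = (15 − -53)/(1.645 − (-0.4959)) = 31.765.
Then μ = -53 − (-0.4959)·31.765 = -37.249.
Precision τ = 1/σ² = 1/31.77² = 0.000991.

μ = -37.249, τ = 0.000991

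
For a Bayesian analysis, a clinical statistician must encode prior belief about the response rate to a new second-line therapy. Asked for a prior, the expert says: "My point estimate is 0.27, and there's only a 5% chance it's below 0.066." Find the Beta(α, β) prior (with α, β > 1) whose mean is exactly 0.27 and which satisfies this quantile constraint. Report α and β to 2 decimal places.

α ≈ 2.23, β ≈ 6.03

With mean 0.27 fixed, write α = 0.27s, β = 0.73s where s = α+β.
Need P(θ < 0.066) = 0.05 under Beta(0.27s, 0.73s). Normal approximation: (q−m)/√(m(1−m)/s) ≈ z_{0.05} = -1.64, so s ≈ 0.27·0.73·(-1.64)²/(0.066−0.27)² = 12.8.
At s = 12.8: P(θ<0.066) ≈ 0.017. Adjusting to match 0.05 gives s ≈ 8.26.
So α = 0.27·8.26 ≈ 2.23, β = 0.73·8.26 ≈ 6.03.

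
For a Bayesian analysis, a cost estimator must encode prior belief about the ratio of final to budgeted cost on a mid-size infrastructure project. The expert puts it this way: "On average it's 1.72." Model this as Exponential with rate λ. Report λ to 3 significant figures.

Exponential mean = 1/λ, so λ = 1/1.72 = 0.581.

λ ≈ 0.581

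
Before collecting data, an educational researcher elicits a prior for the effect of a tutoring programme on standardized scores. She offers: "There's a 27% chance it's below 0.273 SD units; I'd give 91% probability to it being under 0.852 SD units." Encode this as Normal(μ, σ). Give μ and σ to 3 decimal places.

μ = 0.455, σ = 0.296

For Normal(μ,σ), the p-quantile is μ + z_p·σ. Here z_{0.27} = -0.6128, z_{0.91} = 1.341.
So 0.273 = μ − 0.6128σ and 0.852 = μ + 1.341σ.
Subtracting: σ = (0.852 − 0.273)/(1.341 − (-0.6128)) = 0.296.
Then μ = 0.273 − (-0.6128)·0.296 = 0.455.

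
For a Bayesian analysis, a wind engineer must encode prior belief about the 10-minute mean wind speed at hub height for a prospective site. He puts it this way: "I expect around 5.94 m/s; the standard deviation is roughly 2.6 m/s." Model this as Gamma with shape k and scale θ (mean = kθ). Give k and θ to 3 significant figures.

For Gamma(k, scale θ): mean = kθ, variance = kθ², so CV = 1/√k.
CV = SD/mean = 2.6/5.94 = 0.4377, hence k = 1/CV² = 5.22.
Then θ = mean/k = 5.94/5.22 = 1.14.

k ≈ 5.22, θ ≈ 1.14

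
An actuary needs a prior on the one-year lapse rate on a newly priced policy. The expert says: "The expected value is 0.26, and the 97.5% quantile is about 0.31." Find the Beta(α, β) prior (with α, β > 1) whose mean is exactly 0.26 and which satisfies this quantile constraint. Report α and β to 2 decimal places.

With mean 0.26 fixed, write α = 0.26s, β = 0.74s where s = α+β.
Need P(θ < 0.31) = 0.975 under Beta(0.26s, 0.74s). Normal approximation: (q−m)/√(m(1−m)/s) ≈ z_{0.975} = 1.96, so s ≈ 0.26·0.74·(1.96)²/(0.31−0.26)² = 295.6.
At s = 295.6: P(θ<0.31) ≈ 0.972. Adjusting to match 0.975 gives s ≈ 312.02.
So α = 0.26·312.02 ≈ 81.12, β = 0.74·312.02 ≈ 230.89.

α ≈ 81.12, β ≈ 230.89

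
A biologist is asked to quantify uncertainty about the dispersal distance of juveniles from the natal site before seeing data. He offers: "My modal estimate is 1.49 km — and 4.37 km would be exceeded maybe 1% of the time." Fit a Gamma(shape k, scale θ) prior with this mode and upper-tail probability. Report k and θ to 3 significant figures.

k ≈ 4.91, θ ≈ 0.381

Gamma(k,θ) with k>1 has mode (k−1)θ, so θ = 1.49/(k−1).
Need P(X < 4.37) = 0.99 with θ tied to k this way. Start at k = 2, θ = 1.49: P(X<4.37) ≈ 0.791.
Too low — raise k to concentrate. Iterating converges to k ≈ 4.91.
Then θ = 1.49/(4.91−1) ≈ 0.381.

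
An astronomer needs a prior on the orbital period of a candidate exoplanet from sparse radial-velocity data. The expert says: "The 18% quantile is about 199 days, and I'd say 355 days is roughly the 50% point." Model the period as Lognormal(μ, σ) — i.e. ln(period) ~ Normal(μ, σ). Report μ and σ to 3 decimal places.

μ ≈ 5.872, σ ≈ 0.632

If T ~ Lognormal(μ,σ) then ln T ~ Normal(μ,σ), so the p-quantile of ln T is μ + z_p·σ.
ln(199) = 5.293 and ln(355) = 5.872; z_{0.18} = -0.9154, z_{0.5} = 0.
σ = (5.872 − 5.293)/(0 − (-0.9154)) = 0.632.
μ = 5.293 − (-0.9154)·0.632 = 5.872.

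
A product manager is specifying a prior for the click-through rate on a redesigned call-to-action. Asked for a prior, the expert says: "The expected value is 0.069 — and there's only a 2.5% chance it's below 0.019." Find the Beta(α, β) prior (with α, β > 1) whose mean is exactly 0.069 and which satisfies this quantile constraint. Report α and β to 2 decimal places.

With mean 0.069 fixed, write α = 0.069s, β = 0.931s where s = α+β.
Need P(θ < 0.019) = 0.025 under Beta(0.069s, 0.931s). Normal approximation: (q−m)/√(m(1−m)/s) ≈ z_{0.025} = -1.96, so s ≈ 0.069·0.931·(-1.96)²/(0.019−0.069)² = 98.7.
At s = 98.7: P(θ<0.019) ≈ 0.004. Adjusting to match 0.025 gives s ≈ 56.36.
So α = 0.069·56.36 ≈ 3.89, β = 0.931·56.36 ≈ 52.47.

α ≈ 3.89, β ≈ 52.47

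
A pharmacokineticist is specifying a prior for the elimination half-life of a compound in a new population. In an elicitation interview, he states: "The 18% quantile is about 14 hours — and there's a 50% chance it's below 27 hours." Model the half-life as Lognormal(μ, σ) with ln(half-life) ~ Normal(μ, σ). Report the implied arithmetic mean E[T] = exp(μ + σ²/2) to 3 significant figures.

E[T] ≈ 34.9 hours

If T ~ Lognormal(μ,σ) then ln T ~ Normal(μ,σ), so the p-quantile of ln T is μ + z_p·σ.
ln(14) = 2.639 and ln(27) = 3.296; z_{0.18} = -0.9154, z_{0.5} = 0.
σ = (3.296 − 2.639)/(0 − (-0.9154)) = 0.718.
μ = 2.639 − (-0.9154)·0.718 = 3.296.
E[T] = exp(μ + σ²/2) = exp(3.296 + 0.2574) = 34.9 hours.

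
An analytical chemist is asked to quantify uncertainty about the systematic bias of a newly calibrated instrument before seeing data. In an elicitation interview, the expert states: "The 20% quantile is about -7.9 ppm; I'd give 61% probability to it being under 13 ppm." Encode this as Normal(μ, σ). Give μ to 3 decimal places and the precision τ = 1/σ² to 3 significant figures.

For Normal(μ,σ), the p-quantile is μ + z_p·σ. Here z_{0.2} = -0.8416, z_{0.61} = 0.2793.
So -7.9 = μ − 0.8416σ and 13 = μ + 0.2793σ.
Subtracting: σ = (13 − -7.9)/(0.2793 − (-0.8416)) = 18.645.
Then μ = -7.9 − (-0.8416)·18.645 = 7.792.
Precision τ = 1/σ² = 1/18.65² = 0.00288.

μ = 7.792, τ = 0.00288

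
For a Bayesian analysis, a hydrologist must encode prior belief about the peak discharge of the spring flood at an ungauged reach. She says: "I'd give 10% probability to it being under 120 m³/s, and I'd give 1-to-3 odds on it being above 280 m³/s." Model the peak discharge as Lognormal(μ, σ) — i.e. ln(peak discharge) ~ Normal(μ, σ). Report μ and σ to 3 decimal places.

μ ≈ 5.343, σ ≈ 0.433

If T ~ Lognormal(μ,σ) then ln T ~ Normal(μ,σ), so the p-quantile of ln T is μ + z_p·σ.
ln(120) = 4.787 and ln(280) = 5.635; z_{0.1} = -1.282, z_{0.75} = 0.6745.
σ = (5.635 − 4.787)/(0.6745 − (-1.282)) = 0.433.
μ = 4.787 − (-1.282)·0.433 = 5.343.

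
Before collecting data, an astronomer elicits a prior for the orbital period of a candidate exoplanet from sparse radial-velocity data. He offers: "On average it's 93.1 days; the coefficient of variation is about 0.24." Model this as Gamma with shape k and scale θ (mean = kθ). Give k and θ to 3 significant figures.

For Gamma(k, scale θ): mean = kθ, variance = kθ², so CV = 1/√k.
CV = 0.24, hence k = 1/CV² = 17.4.
Then θ = mean/k = 93.1/17.4 = 5.36.

k ≈ 17.4, θ ≈ 5.36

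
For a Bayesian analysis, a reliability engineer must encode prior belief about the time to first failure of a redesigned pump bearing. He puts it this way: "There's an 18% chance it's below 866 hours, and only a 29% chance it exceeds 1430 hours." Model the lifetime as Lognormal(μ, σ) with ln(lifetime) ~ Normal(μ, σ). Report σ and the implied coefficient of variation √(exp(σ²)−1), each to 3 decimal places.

If T ~ Lognormal(μ,σ) then ln T ~ Normal(μ,σ), so the p-quantile of ln T is μ + z_p·σ.
ln(866) = 6.764 and ln(1430) = 7.265; z_{0.18} = -0.9154, z_{0.71} = 0.5534.
σ = (7.265 − 6.764)/(0.5534 − (-0.9154)) = 0.341.
μ = 6.764 − (-0.9154)·0.341 = 7.076.
CV = √(exp(σ²)−1) = √(exp(0.1166)−1) = 0.352.

σ ≈ 0.341, CV ≈ 0.352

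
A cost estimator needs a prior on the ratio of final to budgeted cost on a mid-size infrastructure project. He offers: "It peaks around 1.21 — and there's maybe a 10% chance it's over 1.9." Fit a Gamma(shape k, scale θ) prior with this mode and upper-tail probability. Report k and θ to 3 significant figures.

k ≈ 10.2, θ ≈ 0.131

Gamma(k,θ) with k>1 has mode (k−1)θ, so θ = 1.21/(k−1).
Need P(X < 1.9) = 0.9 with θ tied to k this way. Start at k = 2, θ = 1.21: P(X<1.9) ≈ 0.465.
Too low — raise k to concentrate. Iterating converges to k ≈ 10.2.
Then θ = 1.21/(10.2−1) ≈ 0.131.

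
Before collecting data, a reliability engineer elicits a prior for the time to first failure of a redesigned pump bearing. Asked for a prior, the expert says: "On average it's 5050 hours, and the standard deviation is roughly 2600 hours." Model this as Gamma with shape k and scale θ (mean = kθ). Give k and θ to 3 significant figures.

For Gamma(k, scale θ): mean = kθ, variance = kθ², so CV = 1/√k.
CV = SD/mean = 2600/5050 = 0.5149, hence k = 1/CV² = 3.77.
Then θ = mean/k = 5050/3.77 = 1340.

k ≈ 3.77, θ ≈ 1340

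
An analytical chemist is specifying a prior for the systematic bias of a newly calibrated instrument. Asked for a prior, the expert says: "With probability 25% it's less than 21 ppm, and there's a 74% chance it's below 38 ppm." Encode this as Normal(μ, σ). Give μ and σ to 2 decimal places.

For Normal(μ,σ), the p-quantile is μ + z_p·σ. Here z_{0.25} = -0.6745, z_{0.74} = 0.6433.
So 21 = μ − 0.6745σ and 38 = μ + 0.6433σ.
Subtracting: σ = (38 − 21)/(0.6433 − (-0.6745)) = 12.90.
Then μ = 21 − (-0.6745)·12.90 = 29.70.

μ = 29.70, σ = 12.90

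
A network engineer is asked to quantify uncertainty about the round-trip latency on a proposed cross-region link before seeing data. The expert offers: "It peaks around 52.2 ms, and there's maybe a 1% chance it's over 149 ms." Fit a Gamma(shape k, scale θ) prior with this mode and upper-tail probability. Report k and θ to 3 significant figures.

k ≈ 5.14, θ ≈ 12.6

Gamma(k,θ) with k>1 has mode (k−1)θ, so θ = 52.2/(k−1).
Need P(X < 149) = 0.99 with θ tied to k this way. Start at k = 2, θ = 52.2: P(X<149) ≈ 0.778.
Too low — raise k to concentrate. Iterating converges to k ≈ 5.14.
Then θ = 52.2/(5.14−1) ≈ 12.6.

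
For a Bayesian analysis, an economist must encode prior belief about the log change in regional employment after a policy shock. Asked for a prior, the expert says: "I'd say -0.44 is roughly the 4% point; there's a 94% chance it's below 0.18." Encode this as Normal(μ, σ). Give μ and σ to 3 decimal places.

The p-quantile of Normal(μ,σ) is μ + z_p·σ, with z_{0.04} = -1.751 and z_{0.94} = 1.555.
Eliminate σ: μ = (z₂·x₁ − z₁·x₂)/(z₂ − z₁) = (1.555·-0.44 − (-1.751)·0.18)/3.305 = -0.112.
Then σ = (x₂ − x₁)/(z₂ − z₁) = (0.18 − -0.44)/3.305 = 0.188.

μ = -0.112, σ = 0.188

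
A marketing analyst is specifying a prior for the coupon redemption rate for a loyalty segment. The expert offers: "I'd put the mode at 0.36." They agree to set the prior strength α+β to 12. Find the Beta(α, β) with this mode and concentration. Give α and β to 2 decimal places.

For α,β > 1 the Beta mode is (α−1)/(α+β−2). With α+β = 12, the mode is (α−1)/10.
Set (α−1)/10 = 0.36 → α = 1 + 0.36·10 = 4.60.
β = 12 − α = 7.40.

α = 4.60, β = 7.40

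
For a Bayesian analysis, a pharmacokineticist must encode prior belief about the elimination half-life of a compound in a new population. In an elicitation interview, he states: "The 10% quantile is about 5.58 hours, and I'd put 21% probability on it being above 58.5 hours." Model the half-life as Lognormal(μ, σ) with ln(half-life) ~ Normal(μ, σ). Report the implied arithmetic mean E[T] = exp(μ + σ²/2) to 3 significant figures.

E[T] ≈ 44.5 hours

If T ~ Lognormal(μ,σ) then ln T ~ Normal(μ,σ), so the p-quantile of ln T is μ + z_p·σ.
ln(5.58) = 1.719 and ln(58.5) = 4.069; z_{0.1} = -1.282, z_{0.79} = 0.8064.
σ = (4.069 − 1.719)/(0.8064 − (-1.282)) = 1.125.
μ = 1.719 − (-1.282)·1.125 = 3.161.
E[T] = exp(μ + σ²/2) = exp(3.161 + 0.6333) = 44.5 hours.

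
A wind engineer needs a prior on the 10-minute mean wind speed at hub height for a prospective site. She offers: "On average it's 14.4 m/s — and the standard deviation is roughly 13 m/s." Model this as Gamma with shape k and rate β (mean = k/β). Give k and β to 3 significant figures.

For Gamma(k, rate β): mean = k/β, variance = k/β², so CV = 1/√k.
CV = SD/mean = 13/14.4 = 0.9028, hence k = 1/CV² = 1.23.
Then β = k/mean = 1.23/14.4 = 0.0852.

k ≈ 1.23, β ≈ 0.0852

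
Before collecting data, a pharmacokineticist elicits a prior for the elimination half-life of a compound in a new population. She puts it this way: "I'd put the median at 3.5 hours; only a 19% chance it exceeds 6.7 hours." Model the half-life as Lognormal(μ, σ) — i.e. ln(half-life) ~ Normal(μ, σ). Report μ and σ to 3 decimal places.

If T ~ Lognormal(μ,σ) then ln T ~ Normal(μ,σ), so the p-quantile of ln T is μ + z_p·σ.
ln(3.5) = 1.253 and ln(6.7) = 1.902; z_{0.5} = 0, z_{0.81} = 0.8779.
σ = (1.902 − 1.253)/(0.8779 − (0)) = 0.740.
μ = 1.253 − (0)·0.740 = 1.253.

μ ≈ 1.253, σ ≈ 0.740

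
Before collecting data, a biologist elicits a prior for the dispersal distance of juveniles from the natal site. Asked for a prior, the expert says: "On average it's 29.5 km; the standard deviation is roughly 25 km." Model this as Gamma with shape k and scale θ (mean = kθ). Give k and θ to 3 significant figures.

k ≈ 1.39, θ ≈ 21.2

For Gamma(k, scale θ): mean = kθ, variance = kθ², so CV = 1/√k.
CV = SD/mean = 25/29.5 = 0.8475, hence k = 1/CV² = 1.39.
Then θ = mean/k = 29.5/1.39 = 21.2.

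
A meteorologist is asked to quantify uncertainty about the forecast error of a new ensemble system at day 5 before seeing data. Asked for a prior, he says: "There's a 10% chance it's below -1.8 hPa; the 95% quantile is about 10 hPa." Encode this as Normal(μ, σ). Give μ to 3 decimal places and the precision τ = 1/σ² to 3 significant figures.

μ = 3.368, τ = 0.0615

For Normal(μ,σ), the p-quantile is μ + z_p·σ. Here z_{0.1} = -1.282, z_{0.95} = 1.645.
So -1.8 = μ − 1.282σ and 10 = μ + 1.645σ.
Subtracting: σ = (10 − -1.8)/(1.645 − (-1.282)) = 4.032.
Then μ = -1.8 − (-1.282)·4.032 = 3.368.
Precision τ = 1/σ² = 1/4.032² = 0.0615.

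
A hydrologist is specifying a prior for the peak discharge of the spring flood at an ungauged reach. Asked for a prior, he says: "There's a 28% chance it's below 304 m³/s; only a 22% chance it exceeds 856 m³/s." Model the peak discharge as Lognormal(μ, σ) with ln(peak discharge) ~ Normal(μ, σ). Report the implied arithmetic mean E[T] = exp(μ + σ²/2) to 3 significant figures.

E[T] ≈ 635 m³/s

If T ~ Lognormal(μ,σ) then ln T ~ Normal(μ,σ), so the p-quantile of ln T is μ + z_p·σ.
ln(304) = 5.717 and ln(856) = 6.752; z_{0.28} = -0.5828, z_{0.78} = 0.7722.
σ = (6.752 − 5.717)/(0.7722 − (-0.5828)) = 0.764.
μ = 5.717 − (-0.5828)·0.764 = 6.162.
E[T] = exp(μ + σ²/2) = exp(6.162 + 0.2918) = 635 m³/s.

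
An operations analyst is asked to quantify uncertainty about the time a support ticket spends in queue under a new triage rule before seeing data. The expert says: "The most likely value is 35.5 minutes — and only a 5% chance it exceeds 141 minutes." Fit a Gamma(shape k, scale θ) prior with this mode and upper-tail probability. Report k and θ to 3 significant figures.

k ≈ 2.32, θ ≈ 26.8

Gamma(k,θ) with k>1 has mode (k−1)θ, so θ = 35.5/(k−1).
Need P(X < 141) = 0.95 with θ tied to k this way. Start at k = 2, θ = 35.5: P(X<141) ≈ 0.906.
Too low — raise k to concentrate. Iterating converges to k ≈ 2.32.
Then θ = 35.5/(2.32−1) ≈ 26.8.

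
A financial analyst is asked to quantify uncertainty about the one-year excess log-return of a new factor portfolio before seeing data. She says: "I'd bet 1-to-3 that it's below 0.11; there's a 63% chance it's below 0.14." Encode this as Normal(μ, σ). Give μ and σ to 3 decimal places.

The p-quantile of Normal(μ,σ) is μ + z_p·σ, with z_{0.25} = -0.6745 and z_{0.63} = 0.3319.
Eliminate σ: μ = (z₂·x₁ − z₁·x₂)/(z₂ − z₁) = (0.3319·0.11 − (-0.6745)·0.14)/1.006 = 0.130.
Then σ = (x₂ − x₁)/(z₂ − z₁) = (0.14 − 0.11)/1.006 = 0.030.

μ = 0.130, σ = 0.030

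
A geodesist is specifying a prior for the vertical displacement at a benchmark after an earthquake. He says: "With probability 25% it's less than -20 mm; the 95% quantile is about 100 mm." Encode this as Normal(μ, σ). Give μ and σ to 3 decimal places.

The p-quantile of Normal(μ,σ) is μ + z_p·σ, with z_{0.25} = -0.6745 and z_{0.95} = 1.645.
Eliminate σ: μ = (z₂·x₁ − z₁·x₂)/(z₂ − z₁) = (1.645·-20 − (-0.6745)·100)/2.319 = 14.897.
Then σ = (x₂ − x₁)/(z₂ − z₁) = (100 − -20)/2.319 = 51.739.

μ = 14.897, σ = 51.739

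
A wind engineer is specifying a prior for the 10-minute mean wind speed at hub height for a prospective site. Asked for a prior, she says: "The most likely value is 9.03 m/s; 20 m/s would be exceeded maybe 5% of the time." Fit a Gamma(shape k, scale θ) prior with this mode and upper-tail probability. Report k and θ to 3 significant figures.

k ≈ 5.35, θ ≈ 2.08

Gamma(k,θ) with k>1 has mode (k−1)θ, so θ = 9.03/(k−1).
Need P(X < 20) = 0.95 with θ tied to k this way. Start at k = 2, θ = 9.03: P(X<20) ≈ 0.649.
Too low — raise k to concentrate. Iterating converges to k ≈ 5.35.
Then θ = 9.03/(5.35−1) ≈ 2.08.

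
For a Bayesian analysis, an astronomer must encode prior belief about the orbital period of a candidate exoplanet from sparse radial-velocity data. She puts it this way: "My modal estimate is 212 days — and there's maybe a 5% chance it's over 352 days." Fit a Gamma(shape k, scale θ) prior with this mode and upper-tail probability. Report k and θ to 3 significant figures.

Gamma(k,θ) with k>1 has mode (k−1)θ, so θ = 212/(k−1).
Need P(X < 352) = 0.95 with θ tied to k this way. Start at k = 2, θ = 212: P(X<352) ≈ 0.494.
Too low — raise k to concentrate. Iterating converges to k ≈ 11.9.
Then θ = 212/(11.9−1) ≈ 19.5.

k ≈ 11.9, θ ≈ 19.5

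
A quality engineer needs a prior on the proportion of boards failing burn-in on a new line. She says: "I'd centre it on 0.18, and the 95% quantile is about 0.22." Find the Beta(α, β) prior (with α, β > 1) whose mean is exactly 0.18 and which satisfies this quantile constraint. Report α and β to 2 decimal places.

α ≈ 47.89, β ≈ 218.18

With mean 0.18 fixed, write α = 0.18s, β = 0.82s where s = α+β.
Need P(θ < 0.22) = 0.95 under Beta(0.18s, 0.82s). Normal approximation: (q−m)/√(m(1−m)/s) ≈ z_{0.95} = 1.64, so s ≈ 0.18·0.82·(1.64)²/(0.22−0.18)² = 249.6.
At s = 249.6: P(θ<0.22) ≈ 0.945. Adjusting to match 0.95 gives s ≈ 266.08.
So α = 0.18·266.08 ≈ 47.89, β = 0.82·266.08 ≈ 218.18.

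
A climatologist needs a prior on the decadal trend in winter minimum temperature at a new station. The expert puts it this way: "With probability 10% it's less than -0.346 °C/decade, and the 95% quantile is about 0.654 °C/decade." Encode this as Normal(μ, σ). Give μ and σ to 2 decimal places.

The p-quantile of Normal(μ,σ) is μ + z_p·σ, with z_{0.1} = -1.282 and z_{0.95} = 1.645.
Eliminate σ: μ = (z₂·x₁ − z₁·x₂)/(z₂ − z₁) = (1.645·-0.346 − (-1.282)·0.654)/2.926 = 0.09.
Then σ = (x₂ − x₁)/(z₂ − z₁) = (0.654 − -0.346)/2.926 = 0.34.

μ = 0.09, σ = 0.34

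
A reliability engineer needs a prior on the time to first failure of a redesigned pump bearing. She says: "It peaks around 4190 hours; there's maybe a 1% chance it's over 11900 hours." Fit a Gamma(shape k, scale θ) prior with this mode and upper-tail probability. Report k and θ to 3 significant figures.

k ≈ 5.19, θ ≈ 1000

Gamma(k,θ) with k>1 has mode (k−1)θ, so θ = 4190/(k−1).
Need P(X < 11900) = 0.99 with θ tied to k this way. Start at k = 2, θ = 4190: P(X<11900) ≈ 0.776.
Too low — raise k to concentrate. Iterating converges to k ≈ 5.19.
Then θ = 4190/(5.19−1) ≈ 1000.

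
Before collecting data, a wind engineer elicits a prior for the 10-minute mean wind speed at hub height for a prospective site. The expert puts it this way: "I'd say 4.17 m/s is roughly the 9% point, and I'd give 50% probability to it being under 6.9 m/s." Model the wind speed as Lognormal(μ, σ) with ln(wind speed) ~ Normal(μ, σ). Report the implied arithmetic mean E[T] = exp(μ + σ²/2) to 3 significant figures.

If T ~ Lognormal(μ,σ) then ln T ~ Normal(μ,σ), so the p-quantile of ln T is μ + z_p·σ.
ln(4.17) = 1.428 and ln(6.9) = 1.932; z_{0.09} = -1.341, z_{0.5} = 0.
σ = (1.932 − 1.428)/(0 − (-1.341)) = 0.376.
μ = 1.428 − (-1.341)·0.376 = 1.932.
E[T] = exp(μ + σ²/2) = exp(1.932 + 0.0705) = 7.4 m/s.

E[T] ≈ 7.4 m/s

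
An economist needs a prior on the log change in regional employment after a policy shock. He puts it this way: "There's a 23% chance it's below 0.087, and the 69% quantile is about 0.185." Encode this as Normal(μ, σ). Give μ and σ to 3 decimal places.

For Normal(μ,σ), the p-quantile is μ + z_p·σ. Here z_{0.23} = -0.7388, z_{0.69} = 0.4959.
So 0.087 = μ − 0.7388σ and 0.185 = μ + 0.4959σ.
Subtracting: σ = (0.185 − 0.087)/(0.4959 − (-0.7388)) = 0.079.
Then μ = 0.087 − (-0.7388)·0.079 = 0.146.

μ = 0.146, σ = 0.079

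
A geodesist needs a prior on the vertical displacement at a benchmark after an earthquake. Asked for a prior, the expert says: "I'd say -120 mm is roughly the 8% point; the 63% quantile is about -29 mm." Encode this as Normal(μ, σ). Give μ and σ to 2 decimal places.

μ = -46.39, σ = 52.39

The p-quantile of Normal(μ,σ) is μ + z_p·σ, with z_{0.08} = -1.405 and z_{0.63} = 0.3319.
Eliminate σ: μ = (z₂·x₁ − z₁·x₂)/(z₂ − z₁) = (0.3319·-120 − (-1.405)·-29)/1.737 = -46.39.
Then σ = (x₂ − x₁)/(z₂ − z₁) = (-29 − -120)/1.737 = 52.39.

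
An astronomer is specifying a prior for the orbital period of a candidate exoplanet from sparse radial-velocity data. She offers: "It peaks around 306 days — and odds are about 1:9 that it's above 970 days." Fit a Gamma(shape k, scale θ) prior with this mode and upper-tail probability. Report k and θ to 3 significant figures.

k ≈ 2.42, θ ≈ 215

Gamma(k,θ) with k>1 has mode (k−1)θ, so θ = 306/(k−1).
Need P(X < 970) = 0.9 with θ tied to k this way. Start at k = 2, θ = 306: P(X<970) ≈ 0.825.
Too low — raise k to concentrate. Iterating converges to k ≈ 2.42.
Then θ = 306/(2.42−1) ≈ 215.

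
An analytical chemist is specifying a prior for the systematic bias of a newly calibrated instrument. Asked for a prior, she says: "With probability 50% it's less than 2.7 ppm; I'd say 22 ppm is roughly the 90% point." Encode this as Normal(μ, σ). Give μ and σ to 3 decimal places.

μ = 2.700, σ = 15.060

The p-quantile of Normal(μ,σ) is μ + z_p·σ, with z_{0.5} = 0 and z_{0.9} = 1.282.
Eliminate σ: μ = (z₂·x₁ − z₁·x₂)/(z₂ − z₁) = (1.282·2.7 − (0)·22)/1.282 = 2.700.
Then σ = (x₂ − x₁)/(z₂ − z₁) = (22 − 2.7)/1.282 = 15.060.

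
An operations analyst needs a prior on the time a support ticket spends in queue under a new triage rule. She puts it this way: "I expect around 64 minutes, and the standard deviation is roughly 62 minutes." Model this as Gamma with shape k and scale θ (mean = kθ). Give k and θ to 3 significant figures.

For Gamma(k, scale θ): mean = kθ, variance = kθ², so CV = 1/√k.
CV = SD/mean = 62/64 = 0.9688, hence k = 1/CV² = 1.07.
Then θ = mean/k = 64/1.07 = 60.1.

k ≈ 1.07, θ ≈ 60.1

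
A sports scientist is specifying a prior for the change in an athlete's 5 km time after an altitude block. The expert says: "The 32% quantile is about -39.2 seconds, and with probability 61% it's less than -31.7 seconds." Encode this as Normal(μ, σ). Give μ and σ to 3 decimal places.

The p-quantile of Normal(μ,σ) is μ + z_p·σ, with z_{0.32} = -0.4677 and z_{0.61} = 0.2793.
Eliminate σ: μ = (z₂·x₁ − z₁·x₂)/(z₂ − z₁) = (0.2793·-39.2 − (-0.4677)·-31.7)/0.747 = -34.504.
Then σ = (x₂ − x₁)/(z₂ − z₁) = (-31.7 − -39.2)/0.747 = 10.040.

μ = -34.504, σ = 10.040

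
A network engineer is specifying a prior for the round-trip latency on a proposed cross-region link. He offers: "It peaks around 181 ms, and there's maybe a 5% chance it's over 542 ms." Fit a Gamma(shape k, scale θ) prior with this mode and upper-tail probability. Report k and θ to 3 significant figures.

Gamma(k,θ) with k>1 has mode (k−1)θ, so θ = 181/(k−1).
Need P(X < 542) = 0.95 with θ tied to k this way. Start at k = 2, θ = 181: P(X<542) ≈ 0.800.
Too low — raise k to concentrate. Iterating converges to k ≈ 3.2.
Then θ = 181/(3.2−1) ≈ 82.1.

k ≈ 3.2, θ ≈ 82.1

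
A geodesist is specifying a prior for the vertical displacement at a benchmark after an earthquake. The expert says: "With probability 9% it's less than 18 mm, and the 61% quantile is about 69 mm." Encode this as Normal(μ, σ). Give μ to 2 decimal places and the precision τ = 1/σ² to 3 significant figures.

μ = 60.21, τ = 0.00101

For Normal(μ,σ), the p-quantile is μ + z_p·σ. Here z_{0.09} = -1.341, z_{0.61} = 0.2793.
So 18 = μ − 1.341σ and 69 = μ + 0.2793σ.
Subtracting: σ = (69 − 18)/(0.2793 − (-1.341)) = 31.48.
Then μ = 18 − (-1.341)·31.48 = 60.21.
Precision τ = 1/σ² = 1/31.48² = 0.00101.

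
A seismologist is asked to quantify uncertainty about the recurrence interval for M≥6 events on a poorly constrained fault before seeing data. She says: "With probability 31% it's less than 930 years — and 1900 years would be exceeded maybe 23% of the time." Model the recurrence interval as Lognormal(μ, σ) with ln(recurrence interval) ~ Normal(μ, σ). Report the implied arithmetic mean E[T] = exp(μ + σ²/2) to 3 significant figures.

E[T] ≈ 1460 years

If T ~ Lognormal(μ,σ) then ln T ~ Normal(μ,σ), so the p-quantile of ln T is μ + z_p·σ.
ln(930) = 6.835 and ln(1900) = 7.55; z_{0.31} = -0.4959, z_{0.77} = 0.7388.
σ = (7.55 − 6.835)/(0.7388 − (-0.4959)) = 0.579.
μ = 6.835 − (-0.4959)·0.579 = 7.122.
E[T] = exp(μ + σ²/2) = exp(7.122 + 0.1674) = 1460 years.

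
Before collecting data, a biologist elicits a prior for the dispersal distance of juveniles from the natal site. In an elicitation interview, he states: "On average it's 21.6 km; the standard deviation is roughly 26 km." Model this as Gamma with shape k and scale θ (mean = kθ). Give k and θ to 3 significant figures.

For Gamma(k, scale θ): mean = kθ, variance = kθ², so CV = 1/√k.
CV = SD/mean = 26/21.6 = 1.204, hence k = 1/CV² = 0.69.
Then θ = mean/k = 21.6/0.69 = 31.3.

k ≈ 0.69, θ ≈ 31.3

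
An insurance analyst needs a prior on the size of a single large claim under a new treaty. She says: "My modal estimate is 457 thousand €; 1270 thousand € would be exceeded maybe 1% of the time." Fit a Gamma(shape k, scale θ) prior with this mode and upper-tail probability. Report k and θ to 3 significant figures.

Gamma(k,θ) with k>1 has mode (k−1)θ, so θ = 457/(k−1).
Need P(X < 1270) = 0.99 with θ tied to k this way. Start at k = 2, θ = 457: P(X<1270) ≈ 0.765.
Too low — raise k to concentrate. Iterating converges to k ≈ 5.39.
Then θ = 457/(5.39−1) ≈ 104.

k ≈ 5.39, θ ≈ 104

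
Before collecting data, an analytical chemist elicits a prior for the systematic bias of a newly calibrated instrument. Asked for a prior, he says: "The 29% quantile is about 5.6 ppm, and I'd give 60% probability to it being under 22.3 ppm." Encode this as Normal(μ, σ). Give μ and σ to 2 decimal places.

The p-quantile of Normal(μ,σ) is μ + z_p·σ, with z_{0.29} = -0.5534 and z_{0.6} = 0.2533.
Eliminate σ: μ = (z₂·x₁ − z₁·x₂)/(z₂ − z₁) = (0.2533·5.6 − (-0.5534)·22.3)/0.8067 = 17.06.
Then σ = (x₂ − x₁)/(z₂ − z₁) = (22.3 − 5.6)/0.8067 = 20.70.

μ = 17.06, σ = 20.70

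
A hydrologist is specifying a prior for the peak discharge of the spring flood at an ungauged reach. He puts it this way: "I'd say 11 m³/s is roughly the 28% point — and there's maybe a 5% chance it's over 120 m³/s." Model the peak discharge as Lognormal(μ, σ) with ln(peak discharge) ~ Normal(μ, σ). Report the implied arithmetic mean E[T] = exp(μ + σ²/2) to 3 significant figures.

E[T] ≈ 36.5 m³/s

If T ~ Lognormal(μ,σ) then ln T ~ Normal(μ,σ), so the p-quantile of ln T is μ + z_p·σ.
ln(11) = 2.398 and ln(120) = 4.787; z_{0.28} = -0.5828, z_{0.95} = 1.645.
σ = (4.787 − 2.398)/(1.645 − (-0.5828)) = 1.073.
μ = 2.398 − (-0.5828)·1.073 = 3.023.
E[T] = exp(μ + σ²/2) = exp(3.023 + 0.5753) = 36.5 m³/s.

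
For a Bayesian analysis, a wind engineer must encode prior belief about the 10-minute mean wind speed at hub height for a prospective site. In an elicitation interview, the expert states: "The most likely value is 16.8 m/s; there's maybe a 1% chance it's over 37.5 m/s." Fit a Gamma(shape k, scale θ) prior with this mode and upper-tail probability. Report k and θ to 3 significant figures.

k ≈ 8.46, θ ≈ 2.25

Gamma(k,θ) with k>1 has mode (k−1)θ, so θ = 16.8/(k−1).
Need P(X < 37.5) = 0.99 with θ tied to k this way. Start at k = 2, θ = 16.8: P(X<37.5) ≈ 0.653.
Too low — raise k to concentrate. Iterating converges to k ≈ 8.46.
Then θ = 16.8/(8.46−1) ≈ 2.25.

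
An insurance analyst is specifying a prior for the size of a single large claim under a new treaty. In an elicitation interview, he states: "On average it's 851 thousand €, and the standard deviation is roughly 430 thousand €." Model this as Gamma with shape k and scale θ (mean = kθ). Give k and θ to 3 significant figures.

k ≈ 3.92, θ ≈ 217

For Gamma(k, scale θ): mean = kθ, variance = kθ², so CV = 1/√k.
CV = SD/mean = 430/851 = 0.5053, hence k = 1/CV² = 3.92.
Then θ = mean/k = 851/3.92 = 217.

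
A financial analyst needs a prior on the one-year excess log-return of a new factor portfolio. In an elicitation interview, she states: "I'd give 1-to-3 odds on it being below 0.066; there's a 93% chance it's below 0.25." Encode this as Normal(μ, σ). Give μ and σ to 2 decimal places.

μ = 0.12, σ = 0.09

For Normal(μ,σ), the p-quantile is μ + z_p·σ. Here z_{0.25} = -0.6745, z_{0.93} = 1.476.
So 0.066 = μ − 0.6745σ and 0.25 = μ + 1.476σ.
Subtracting: σ = (0.25 − 0.066)/(1.476 − (-0.6745)) = 0.09.
Then μ = 0.066 − (-0.6745)·0.09 = 0.12.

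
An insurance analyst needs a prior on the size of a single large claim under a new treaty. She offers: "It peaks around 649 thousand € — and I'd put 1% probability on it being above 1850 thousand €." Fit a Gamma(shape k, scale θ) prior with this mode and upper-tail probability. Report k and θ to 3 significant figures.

Gamma(k,θ) with k>1 has mode (k−1)θ, so θ = 649/(k−1).
Need P(X < 1850) = 0.99 with θ tied to k this way. Start at k = 2, θ = 649: P(X<1850) ≈ 0.777.
Too low — raise k to concentrate. Iterating converges to k ≈ 5.15.
Then θ = 649/(5.15−1) ≈ 156.

k ≈ 5.15, θ ≈ 156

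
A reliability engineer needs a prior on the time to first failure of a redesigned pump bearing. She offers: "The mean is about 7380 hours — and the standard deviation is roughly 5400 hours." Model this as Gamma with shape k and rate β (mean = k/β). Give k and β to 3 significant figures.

k ≈ 1.87, β ≈ 0.000253

For Gamma(k, rate β): mean = k/β, variance = k/β², so CV = 1/√k.
CV = SD/mean = 5400/7380 = 0.7317, hence k = 1/CV² = 1.87.
Then β = k/mean = 1.87/7380 = 0.000253.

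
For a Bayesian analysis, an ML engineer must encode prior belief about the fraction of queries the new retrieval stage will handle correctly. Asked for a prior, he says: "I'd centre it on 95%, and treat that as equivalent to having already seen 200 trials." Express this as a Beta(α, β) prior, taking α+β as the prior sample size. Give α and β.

Under the effective-sample-size interpretation, Beta(α, β) has prior mean α/(α+β) and prior sample size α+β.
So α+β = 200 and α/(α+β) = 0.95, giving α = 0.95·200 = 190 and β = 200 − 190 = 10.

α = 190, β = 10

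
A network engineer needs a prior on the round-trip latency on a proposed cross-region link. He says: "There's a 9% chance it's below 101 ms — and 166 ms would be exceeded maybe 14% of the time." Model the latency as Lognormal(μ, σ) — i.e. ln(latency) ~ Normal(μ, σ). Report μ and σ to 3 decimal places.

μ ≈ 4.890, σ ≈ 0.205

If T ~ Lognormal(μ,σ) then ln T ~ Normal(μ,σ), so the p-quantile of ln T is μ + z_p·σ.
ln(101) = 4.615 and ln(166) = 5.112; z_{0.09} = -1.341, z_{0.86} = 1.08.
σ = (5.112 − 4.615)/(1.08 − (-1.341)) = 0.205.
μ = 4.615 − (-1.341)·0.205 = 4.890.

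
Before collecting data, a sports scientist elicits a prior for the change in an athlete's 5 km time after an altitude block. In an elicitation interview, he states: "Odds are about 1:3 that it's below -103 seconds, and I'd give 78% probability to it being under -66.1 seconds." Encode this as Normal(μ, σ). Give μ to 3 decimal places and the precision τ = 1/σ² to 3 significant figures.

μ = -85.796, τ = 0.00154

The p-quantile of Normal(μ,σ) is μ + z_p·σ, with z_{0.25} = -0.6745 and z_{0.78} = 0.7722.
Eliminate σ: μ = (z₂·x₁ − z₁·x₂)/(z₂ − z₁) = (0.7722·-103 − (-0.6745)·-66.1)/1.447 = -85.796.
Then σ = (x₂ − x₁)/(z₂ − z₁) = (-66.1 − -103)/1.447 = 25.507.
Precision τ = 1/σ² = 1/25.51² = 0.00154.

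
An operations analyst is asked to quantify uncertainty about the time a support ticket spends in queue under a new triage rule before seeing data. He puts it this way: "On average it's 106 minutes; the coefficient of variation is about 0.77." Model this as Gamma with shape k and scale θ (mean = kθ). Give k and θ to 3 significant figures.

k ≈ 1.69, θ ≈ 62.8

For Gamma(k, scale θ): mean = kθ, variance = kθ², so CV = 1/√k.
CV = 0.77, hence k = 1/CV² = 1.69.
Then θ = mean/k = 106/1.69 = 62.8.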